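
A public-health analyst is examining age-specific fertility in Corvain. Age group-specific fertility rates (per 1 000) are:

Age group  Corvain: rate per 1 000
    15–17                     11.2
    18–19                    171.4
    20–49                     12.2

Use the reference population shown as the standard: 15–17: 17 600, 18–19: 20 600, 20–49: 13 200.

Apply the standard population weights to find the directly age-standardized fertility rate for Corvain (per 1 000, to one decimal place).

Standard total = 51 400; weights = 0.3424, 0.4008, 0.2568.
Standardized rate: 0.3424×11.2 + 0.4008×171.4 + 0.2568×12.2 = 75.6615 per 1 000.

75.7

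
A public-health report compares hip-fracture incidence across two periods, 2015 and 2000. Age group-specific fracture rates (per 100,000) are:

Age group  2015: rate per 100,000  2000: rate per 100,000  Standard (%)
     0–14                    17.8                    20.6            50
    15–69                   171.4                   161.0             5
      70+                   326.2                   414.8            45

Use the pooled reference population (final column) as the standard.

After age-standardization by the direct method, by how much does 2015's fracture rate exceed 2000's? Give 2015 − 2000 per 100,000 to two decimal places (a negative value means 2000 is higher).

-40.75

Standard weights: 0.50, 0.05, 0.45.
2015: 0.5000×17.8 + 0.0500×171.4 + 0.4500×326.2 = 164.2600 per 100,000.
2000: 0.5000×20.6 + 0.0500×161.0 + 0.4500×414.8 = 205.0100 per 100,000.
Difference = 164.2600 − 205.0100 = -40.7500.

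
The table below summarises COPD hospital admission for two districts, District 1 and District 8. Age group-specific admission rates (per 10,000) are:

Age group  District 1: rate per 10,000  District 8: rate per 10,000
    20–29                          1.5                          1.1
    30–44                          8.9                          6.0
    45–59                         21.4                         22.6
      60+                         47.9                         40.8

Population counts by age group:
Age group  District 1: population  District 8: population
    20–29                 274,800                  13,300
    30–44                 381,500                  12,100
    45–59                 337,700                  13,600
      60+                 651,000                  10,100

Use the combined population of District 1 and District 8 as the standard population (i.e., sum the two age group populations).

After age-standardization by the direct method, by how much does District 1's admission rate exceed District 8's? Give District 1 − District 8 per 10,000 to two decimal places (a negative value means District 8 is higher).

Combined standard total = 1,694,100; weights = 0.1701, 0.2323, 0.2074, 0.3902.
District 1: 0.1701×1.5 + 0.2323×8.9 + 0.2074×21.4 + 0.3902×47.9 = 25.4529 per 10,000.
District 8: 0.1701×1.1 + 0.2323×6.0 + 0.2074×22.6 + 0.3902×40.8 = 22.1892 per 10,000.
Difference = 25.4529 − 22.1892 = 3.2636.

3.26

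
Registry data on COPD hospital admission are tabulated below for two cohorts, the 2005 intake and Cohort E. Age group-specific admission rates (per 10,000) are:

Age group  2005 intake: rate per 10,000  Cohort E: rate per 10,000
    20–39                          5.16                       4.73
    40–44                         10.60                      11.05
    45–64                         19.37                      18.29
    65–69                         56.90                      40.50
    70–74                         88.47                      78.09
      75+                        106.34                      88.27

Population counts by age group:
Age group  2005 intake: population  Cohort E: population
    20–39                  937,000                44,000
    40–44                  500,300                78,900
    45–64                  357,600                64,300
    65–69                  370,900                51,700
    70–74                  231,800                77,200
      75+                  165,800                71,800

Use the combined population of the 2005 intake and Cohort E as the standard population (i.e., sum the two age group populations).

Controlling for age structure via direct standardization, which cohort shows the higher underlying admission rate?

2005 intake

Combined standard total = 2,951,300; weights = 0.3324, 0.1963, 0.1430, 0.1432, 0.1047, 0.0805.
The 2005 intake: 0.3324×5.16 + 0.1963×10.60 + 0.1430×19.37 + 0.1432×56.90 + 0.1047×88.47 + 0.0805×106.34 = 32.5359 per 10,000.
Cohort E: 0.3324×4.73 + 0.1963×11.05 + 0.1430×18.29 + 0.1432×40.50 + 0.1047×78.09 + 0.0805×88.27 = 27.4370 per 10,000.
The crude rates (29.77 vs 43.09) would put Cohort E higher, but that reflects its age composition; once standardized to a common age structure, the 2005 intake has the higher underlying rate.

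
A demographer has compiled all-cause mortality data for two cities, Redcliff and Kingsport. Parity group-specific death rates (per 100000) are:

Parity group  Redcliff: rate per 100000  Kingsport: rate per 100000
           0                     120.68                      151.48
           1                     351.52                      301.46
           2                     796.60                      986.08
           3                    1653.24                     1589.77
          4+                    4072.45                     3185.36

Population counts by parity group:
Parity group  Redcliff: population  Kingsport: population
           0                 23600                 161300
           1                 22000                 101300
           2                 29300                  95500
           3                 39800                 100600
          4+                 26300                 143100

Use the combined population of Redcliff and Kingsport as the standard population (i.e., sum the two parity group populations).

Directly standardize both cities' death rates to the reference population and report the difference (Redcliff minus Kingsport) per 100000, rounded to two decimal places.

Combined standard total = 742800; weights = 0.2489, 0.1660, 0.1680, 0.1890, 0.2281.
Redcliff: 0.2489×120.68 + 0.1660×351.52 + 0.1680×796.60 + 0.1890×1653.24 + 0.2281×4072.45 = 1463.4622 per 100000.
Kingsport: 0.2489×151.48 + 0.1660×301.46 + 0.1680×986.08 + 0.1890×1589.77 + 0.2281×3185.36 = 1280.3516 per 100000.
Difference = 1463.4622 − 1280.3516 = 183.1107.

183.11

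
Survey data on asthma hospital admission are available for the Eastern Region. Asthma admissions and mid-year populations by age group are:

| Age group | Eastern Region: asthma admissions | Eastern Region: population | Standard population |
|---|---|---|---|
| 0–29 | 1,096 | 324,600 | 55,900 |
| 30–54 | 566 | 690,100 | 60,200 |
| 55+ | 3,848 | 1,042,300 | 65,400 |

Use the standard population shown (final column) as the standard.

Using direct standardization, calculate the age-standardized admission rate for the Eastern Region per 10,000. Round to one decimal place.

26.4

Age-specific rates per 10,000 for the Eastern Region: 33.76, 8.20, 36.92.
Standard total = 181,500; weights = 0.3080, 0.3317, 0.3603.
Standardized rate: 0.3080×33.76 + 0.3317×8.20 + 0.3603×36.92 = 26.4223 per 10,000.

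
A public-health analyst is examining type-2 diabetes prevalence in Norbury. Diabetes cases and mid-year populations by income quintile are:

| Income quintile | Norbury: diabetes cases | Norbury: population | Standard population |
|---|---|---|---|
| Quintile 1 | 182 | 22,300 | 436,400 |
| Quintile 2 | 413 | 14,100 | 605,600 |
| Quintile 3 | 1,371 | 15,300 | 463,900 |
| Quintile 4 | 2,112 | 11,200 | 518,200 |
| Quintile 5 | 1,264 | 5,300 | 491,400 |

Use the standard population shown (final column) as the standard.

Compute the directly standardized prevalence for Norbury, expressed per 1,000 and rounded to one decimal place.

Income-specific rates per 1,000 for Norbury: 8.161, 29.291, 89.608, 188.571, 238.491.
Standard total = 2,515,500; weights = 0.1735, 0.2407, 0.1844, 0.2060, 0.1953.
Standardized rate: 0.1735×8.161 + 0.2407×29.291 + 0.1844×89.608 + 0.2060×188.571 + 0.1953×238.491 = 110.4278 per 1,000.

110.4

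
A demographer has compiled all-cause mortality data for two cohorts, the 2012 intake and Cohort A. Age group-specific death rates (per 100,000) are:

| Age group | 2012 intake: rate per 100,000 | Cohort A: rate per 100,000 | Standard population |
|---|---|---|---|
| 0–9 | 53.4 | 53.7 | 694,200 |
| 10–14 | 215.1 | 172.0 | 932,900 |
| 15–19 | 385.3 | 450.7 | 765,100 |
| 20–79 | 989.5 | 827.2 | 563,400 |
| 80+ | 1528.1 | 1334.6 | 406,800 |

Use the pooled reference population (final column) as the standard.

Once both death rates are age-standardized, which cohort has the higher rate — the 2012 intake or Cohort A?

Standard total = 3,362,400; weights = 0.2065, 0.2775, 0.2275, 0.1676, 0.1210.
The 2012 intake: 0.2065×53.4 + 0.2775×215.1 + 0.2275×385.3 + 0.1676×989.5 + 0.1210×1528.1 = 509.0547 per 100,000.
Cohort A: 0.2065×53.7 + 0.2775×172.0 + 0.2275×450.7 + 0.1676×827.2 + 0.1210×1334.6 = 461.4346 per 100,000.

2012 intake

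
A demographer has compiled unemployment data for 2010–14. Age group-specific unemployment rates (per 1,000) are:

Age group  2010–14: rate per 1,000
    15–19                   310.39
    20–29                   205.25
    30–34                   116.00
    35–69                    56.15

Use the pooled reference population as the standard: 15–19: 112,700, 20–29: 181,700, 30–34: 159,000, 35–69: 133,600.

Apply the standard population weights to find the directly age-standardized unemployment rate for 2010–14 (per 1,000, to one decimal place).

Standard total = 587,000; weights = 0.1920, 0.3095, 0.2709, 0.2276.
Standardized rate: 0.1920×310.39 + 0.3095×205.25 + 0.2709×116.00 + 0.2276×56.15 = 167.3263 per 1,000.

167.3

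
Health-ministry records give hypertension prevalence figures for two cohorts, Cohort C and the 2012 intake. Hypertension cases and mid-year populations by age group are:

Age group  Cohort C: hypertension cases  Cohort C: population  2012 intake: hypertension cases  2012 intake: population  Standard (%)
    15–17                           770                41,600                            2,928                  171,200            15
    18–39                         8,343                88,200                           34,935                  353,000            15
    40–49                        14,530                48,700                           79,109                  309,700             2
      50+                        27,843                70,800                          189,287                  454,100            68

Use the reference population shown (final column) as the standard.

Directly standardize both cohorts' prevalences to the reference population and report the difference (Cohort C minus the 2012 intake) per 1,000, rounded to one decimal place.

Age-specific rates per 1,000 for Cohort C: 18.510, 94.592, 298.357, 393.263.
For the 2012 intake: 17.103, 98.966, 255.438, 416.840.
Standard weights: 0.15, 0.15, 0.02, 0.68.
Cohort C: 0.1500×18.510 + 0.1500×94.592 + 0.0200×298.357 + 0.6800×393.263 = 290.3510 per 1,000.
The 2012 intake: 0.1500×17.103 + 0.1500×98.966 + 0.0200×255.438 + 0.6800×416.840 = 305.9702 per 1,000.
Difference = 290.3510 − 305.9702 = -15.6192.

-15.6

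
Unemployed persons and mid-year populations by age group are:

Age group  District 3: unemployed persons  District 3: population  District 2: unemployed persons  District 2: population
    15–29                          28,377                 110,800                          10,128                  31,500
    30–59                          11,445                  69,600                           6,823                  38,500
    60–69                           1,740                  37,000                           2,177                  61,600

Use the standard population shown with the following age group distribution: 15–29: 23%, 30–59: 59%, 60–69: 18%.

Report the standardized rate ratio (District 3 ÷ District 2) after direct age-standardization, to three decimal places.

Age-specific rates per 1,000 for District 3: 256.110, 164.440, 47.027.
For District 2: 321.524, 177.221, 35.341.
Standard weights: 0.23, 0.59, 0.18.
District 3: 0.2300×256.110 + 0.5900×164.440 + 0.1800×47.027 = 164.3896 per 1,000.
District 2: 0.2300×321.524 + 0.5900×177.221 + 0.1800×35.341 = 184.8721 per 1,000.
Ratio = 164.3896 ÷ 184.8721 = 0.88921.

0.889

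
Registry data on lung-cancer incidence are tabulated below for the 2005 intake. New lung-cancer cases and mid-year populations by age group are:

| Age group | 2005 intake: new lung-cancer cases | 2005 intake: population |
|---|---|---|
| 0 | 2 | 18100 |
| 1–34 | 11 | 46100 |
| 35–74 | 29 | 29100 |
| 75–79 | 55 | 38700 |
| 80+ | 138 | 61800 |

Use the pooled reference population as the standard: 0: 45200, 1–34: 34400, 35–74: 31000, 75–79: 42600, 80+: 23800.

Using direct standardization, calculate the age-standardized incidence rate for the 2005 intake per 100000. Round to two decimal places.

89.14

Age-specific rates per 100000 for the 2005 intake: 11.05, 23.86, 99.66, 142.12, 223.30.
Standard total = 177000; weights = 0.2554, 0.1944, 0.1751, 0.2407, 0.1345.
Standardized rate: 0.2554×11.05 + 0.1944×23.86 + 0.1751×99.66 + 0.2407×142.12 + 0.1345×223.30 = 89.1438 per 100000.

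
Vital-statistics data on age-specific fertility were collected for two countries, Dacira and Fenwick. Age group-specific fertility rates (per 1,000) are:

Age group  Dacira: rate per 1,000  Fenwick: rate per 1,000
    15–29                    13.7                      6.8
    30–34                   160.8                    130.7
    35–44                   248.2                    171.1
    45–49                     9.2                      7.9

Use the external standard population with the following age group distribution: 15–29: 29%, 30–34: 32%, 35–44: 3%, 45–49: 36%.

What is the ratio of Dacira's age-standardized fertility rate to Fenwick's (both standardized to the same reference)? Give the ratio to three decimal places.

1.278

Standard weights: 0.29, 0.32, 0.03, 0.36.
Dacira: 0.2900×13.7 + 0.3200×160.8 + 0.0300×248.2 + 0.3600×9.2 = 66.1870 per 1,000.
Fenwick: 0.2900×6.8 + 0.3200×130.7 + 0.0300×171.1 + 0.3600×7.9 = 51.7730 per 1,000.
Ratio = 66.1870 ÷ 51.7730 = 1.27841.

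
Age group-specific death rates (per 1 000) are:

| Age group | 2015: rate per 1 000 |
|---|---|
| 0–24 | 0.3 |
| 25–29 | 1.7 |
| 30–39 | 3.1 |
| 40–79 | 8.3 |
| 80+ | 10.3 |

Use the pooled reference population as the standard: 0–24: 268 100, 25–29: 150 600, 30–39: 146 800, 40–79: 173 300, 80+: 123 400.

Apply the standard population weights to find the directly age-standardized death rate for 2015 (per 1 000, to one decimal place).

Standard total = 862 200; weights = 0.3109, 0.1747, 0.1703, 0.2010, 0.1431.
Standardized rate: 0.3109×0.3 + 0.1747×1.7 + 0.1703×3.1 + 0.2010×8.3 + 0.1431×10.3 = 4.0605 per 1 000.

4.1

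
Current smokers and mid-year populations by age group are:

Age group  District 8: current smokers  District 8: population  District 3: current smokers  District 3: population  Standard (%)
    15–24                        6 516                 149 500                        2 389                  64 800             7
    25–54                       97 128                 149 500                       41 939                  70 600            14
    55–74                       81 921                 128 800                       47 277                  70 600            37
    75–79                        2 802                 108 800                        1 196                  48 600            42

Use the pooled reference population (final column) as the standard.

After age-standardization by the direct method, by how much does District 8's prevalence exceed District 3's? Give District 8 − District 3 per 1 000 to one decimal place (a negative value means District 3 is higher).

-3.7

Age-specific rates per 1 000 for District 8: 43.585, 649.686, 636.033, 25.754.
For District 3: 36.867, 594.037, 669.646, 24.609.
Standard weights: 0.07, 0.14, 0.37, 0.42.
District 8: 0.0700×43.585 + 0.1400×649.686 + 0.3700×636.033 + 0.4200×25.754 = 340.1556 per 1 000.
District 3: 0.0700×36.867 + 0.1400×594.037 + 0.3700×669.646 + 0.4200×24.609 = 343.8506 per 1 000.
Difference = 340.1556 − 343.8506 = -3.6951.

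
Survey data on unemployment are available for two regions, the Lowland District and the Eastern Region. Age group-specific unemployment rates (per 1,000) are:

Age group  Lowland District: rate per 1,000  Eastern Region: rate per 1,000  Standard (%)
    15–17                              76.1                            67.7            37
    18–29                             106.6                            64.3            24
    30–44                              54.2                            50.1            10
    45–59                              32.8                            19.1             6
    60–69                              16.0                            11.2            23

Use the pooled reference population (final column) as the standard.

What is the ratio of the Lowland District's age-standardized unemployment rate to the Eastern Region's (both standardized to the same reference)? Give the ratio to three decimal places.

1.317

Standard weights: 0.37, 0.24, 0.10, 0.06, 0.23.
The Lowland District: 0.3700×76.1 + 0.2400×106.6 + 0.1000×54.2 + 0.0600×32.8 + 0.2300×16.0 = 64.8090 per 1,000.
The Eastern Region: 0.3700×67.7 + 0.2400×64.3 + 0.1000×50.1 + 0.0600×19.1 + 0.2300×11.2 = 49.2130 per 1,000.
Ratio = 64.8090 ÷ 49.2130 = 1.31691.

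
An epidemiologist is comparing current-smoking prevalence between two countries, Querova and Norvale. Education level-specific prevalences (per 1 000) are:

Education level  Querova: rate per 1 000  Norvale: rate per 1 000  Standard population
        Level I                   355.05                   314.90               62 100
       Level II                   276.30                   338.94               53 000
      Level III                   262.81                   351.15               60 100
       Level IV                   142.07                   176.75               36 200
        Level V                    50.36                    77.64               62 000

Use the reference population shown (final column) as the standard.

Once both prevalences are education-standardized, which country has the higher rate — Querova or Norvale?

Norvale

Standard total = 273 400; weights = 0.2271, 0.1939, 0.2198, 0.1324, 0.2268.
Querova: 0.2271×355.05 + 0.1939×276.30 + 0.2198×262.81 + 0.1324×142.07 + 0.2268×50.36 = 222.2116 per 1 000.
Norvale: 0.2271×314.90 + 0.1939×338.94 + 0.2198×351.15 + 0.1324×176.75 + 0.2268×77.64 = 255.4325 per 1 000.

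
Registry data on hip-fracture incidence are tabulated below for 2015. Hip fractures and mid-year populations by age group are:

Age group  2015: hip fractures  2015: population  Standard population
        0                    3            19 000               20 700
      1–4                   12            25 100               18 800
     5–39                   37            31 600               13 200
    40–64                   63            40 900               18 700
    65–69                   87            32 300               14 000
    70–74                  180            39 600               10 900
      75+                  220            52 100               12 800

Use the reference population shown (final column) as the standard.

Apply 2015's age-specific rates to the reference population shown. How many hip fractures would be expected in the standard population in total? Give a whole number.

Age-specific rates per 100 000 for 2015: 15.79, 47.81, 117.09, 154.03, 269.35, 454.55, 422.26.
Expected hip fractures = Σ (standard pop × age-specific rate ÷ 100 000)
= 20 700×15.79/100 000 + 18 800×47.81/100 000 + 13 200×117.09/100 000 + 18 700×154.03/100 000 + 14 000×269.35/100 000 + 10 900×454.55/100 000 + 12 800×422.26/100 000
= 3.27 + 8.99 + 15.46 + 28.80 + 37.71 + 49.55 + 54.05 = 197.82.

198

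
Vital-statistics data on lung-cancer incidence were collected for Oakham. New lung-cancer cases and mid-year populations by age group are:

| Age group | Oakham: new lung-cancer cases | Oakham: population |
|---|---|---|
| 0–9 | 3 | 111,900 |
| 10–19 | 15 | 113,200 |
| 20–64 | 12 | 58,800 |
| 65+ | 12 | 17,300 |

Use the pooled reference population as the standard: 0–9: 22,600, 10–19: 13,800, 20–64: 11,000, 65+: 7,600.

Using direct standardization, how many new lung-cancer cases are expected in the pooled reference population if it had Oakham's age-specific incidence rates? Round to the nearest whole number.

10

Age-specific rates per 100,000 for Oakham: 2.68, 13.25, 20.41, 69.36.
Expected new lung-cancer cases = Σ (standard pop × age-specific rate ÷ 100,000)
= 22,600×2.68/100,000 + 13,800×13.25/100,000 + 11,000×20.41/100,000 + 7,600×69.36/100,000
= 0.61 + 1.83 + 2.24 + 5.27 = 9.95.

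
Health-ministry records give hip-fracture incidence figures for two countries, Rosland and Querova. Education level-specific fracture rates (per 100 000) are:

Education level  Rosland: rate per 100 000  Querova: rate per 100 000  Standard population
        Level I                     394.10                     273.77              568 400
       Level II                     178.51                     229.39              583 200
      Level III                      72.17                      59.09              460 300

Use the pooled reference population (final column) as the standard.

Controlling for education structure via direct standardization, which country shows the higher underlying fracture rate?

Standard total = 1 611 900; weights = 0.3526, 0.3618, 0.2856.
Rosland: 0.3526×394.10 + 0.3618×178.51 + 0.2856×72.17 = 224.1661 per 100 000.
Querova: 0.3526×273.77 + 0.3618×229.39 + 0.2856×59.09 = 196.4081 per 100 000.

Rosland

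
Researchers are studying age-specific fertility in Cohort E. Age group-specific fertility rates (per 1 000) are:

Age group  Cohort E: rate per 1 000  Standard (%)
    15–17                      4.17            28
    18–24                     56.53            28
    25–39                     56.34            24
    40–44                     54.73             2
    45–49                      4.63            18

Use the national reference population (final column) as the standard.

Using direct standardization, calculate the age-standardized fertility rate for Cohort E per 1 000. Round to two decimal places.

32.45

Standard weights: 0.28, 0.28, 0.24, 0.02, 0.18.
Standardized rate: 0.2800×4.17 + 0.2800×56.53 + 0.2400×56.34 + 0.0200×54.73 + 0.1800×4.63 = 32.4456 per 1 000.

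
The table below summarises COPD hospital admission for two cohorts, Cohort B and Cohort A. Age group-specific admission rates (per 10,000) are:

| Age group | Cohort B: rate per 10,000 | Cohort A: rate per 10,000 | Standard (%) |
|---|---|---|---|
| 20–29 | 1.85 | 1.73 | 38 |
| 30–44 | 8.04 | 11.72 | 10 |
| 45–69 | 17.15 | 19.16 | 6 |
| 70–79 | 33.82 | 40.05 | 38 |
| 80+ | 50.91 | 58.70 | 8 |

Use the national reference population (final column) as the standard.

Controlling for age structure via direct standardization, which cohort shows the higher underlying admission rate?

Cohort A

Standard weights: 0.38, 0.10, 0.06, 0.38, 0.08.
Cohort B: 0.3800×1.85 + 0.1000×8.04 + 0.0600×17.15 + 0.3800×33.82 + 0.0800×50.91 = 19.4604 per 10,000.
Cohort A: 0.3800×1.73 + 0.1000×11.72 + 0.0600×19.16 + 0.3800×40.05 + 0.0800×58.70 = 22.8940 per 10,000.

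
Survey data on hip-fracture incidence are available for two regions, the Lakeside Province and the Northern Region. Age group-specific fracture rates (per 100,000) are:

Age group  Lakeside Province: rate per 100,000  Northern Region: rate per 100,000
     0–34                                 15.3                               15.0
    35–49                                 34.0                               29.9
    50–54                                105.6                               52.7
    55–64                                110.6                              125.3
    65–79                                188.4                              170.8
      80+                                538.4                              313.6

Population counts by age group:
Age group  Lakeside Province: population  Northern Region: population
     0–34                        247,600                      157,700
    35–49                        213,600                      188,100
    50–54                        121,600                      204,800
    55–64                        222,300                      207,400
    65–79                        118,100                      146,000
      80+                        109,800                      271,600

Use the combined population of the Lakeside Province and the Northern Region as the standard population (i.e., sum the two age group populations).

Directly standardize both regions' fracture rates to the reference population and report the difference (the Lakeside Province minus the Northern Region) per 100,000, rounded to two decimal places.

Combined standard total = 2,208,600; weights = 0.1835, 0.1819, 0.1478, 0.1946, 0.1196, 0.1727.
The Lakeside Province: 0.1835×15.3 + 0.1819×34.0 + 0.1478×105.6 + 0.1946×110.6 + 0.1196×188.4 + 0.1727×538.4 = 161.6199 per 100,000.
The Northern Region: 0.1835×15.0 + 0.1819×29.9 + 0.1478×52.7 + 0.1946×125.3 + 0.1196×170.8 + 0.1727×313.6 = 114.9363 per 100,000.
Difference = 161.6199 − 114.9363 = 46.6836.

46.68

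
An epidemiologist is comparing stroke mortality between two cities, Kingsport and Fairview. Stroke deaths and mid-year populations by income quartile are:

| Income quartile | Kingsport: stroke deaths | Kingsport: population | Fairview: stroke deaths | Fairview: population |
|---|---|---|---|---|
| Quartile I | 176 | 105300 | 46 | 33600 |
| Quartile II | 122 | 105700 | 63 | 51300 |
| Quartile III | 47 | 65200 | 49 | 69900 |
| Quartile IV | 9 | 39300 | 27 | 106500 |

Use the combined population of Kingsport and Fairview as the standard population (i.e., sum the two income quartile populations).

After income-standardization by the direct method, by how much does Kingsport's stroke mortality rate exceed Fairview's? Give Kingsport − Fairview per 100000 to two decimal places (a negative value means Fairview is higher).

Income-specific rates per 100000 for Kingsport: 167.14, 115.42, 72.09, 22.90.
For Fairview: 136.90, 122.81, 70.10, 25.35.
Combined standard total = 576800; weights = 0.2408, 0.2722, 0.2342, 0.2528.
Kingsport: 0.2408×167.14 + 0.2722×115.42 + 0.2342×72.09 + 0.2528×22.90 = 94.3391 per 100000.
Fairview: 0.2408×136.90 + 0.2722×122.81 + 0.2342×70.10 + 0.2528×25.35 = 89.2227 per 100000.
Difference = 94.3391 − 89.2227 = 5.1164.

5.12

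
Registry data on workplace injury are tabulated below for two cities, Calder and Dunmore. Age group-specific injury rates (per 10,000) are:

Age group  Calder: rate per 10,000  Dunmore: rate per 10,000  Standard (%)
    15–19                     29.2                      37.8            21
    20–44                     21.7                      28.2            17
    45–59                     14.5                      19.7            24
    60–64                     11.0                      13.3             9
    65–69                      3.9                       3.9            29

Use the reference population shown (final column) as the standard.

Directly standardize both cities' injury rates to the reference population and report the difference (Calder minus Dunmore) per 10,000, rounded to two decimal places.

Standard weights: 0.21, 0.17, 0.24, 0.09, 0.29.
Calder: 0.2100×29.2 + 0.1700×21.7 + 0.2400×14.5 + 0.0900×11.0 + 0.2900×3.9 = 15.4220 per 10,000.
Dunmore: 0.2100×37.8 + 0.1700×28.2 + 0.2400×19.7 + 0.0900×13.3 + 0.2900×3.9 = 19.7880 per 10,000.
Difference = 15.4220 − 19.7880 = -4.3660.

-4.37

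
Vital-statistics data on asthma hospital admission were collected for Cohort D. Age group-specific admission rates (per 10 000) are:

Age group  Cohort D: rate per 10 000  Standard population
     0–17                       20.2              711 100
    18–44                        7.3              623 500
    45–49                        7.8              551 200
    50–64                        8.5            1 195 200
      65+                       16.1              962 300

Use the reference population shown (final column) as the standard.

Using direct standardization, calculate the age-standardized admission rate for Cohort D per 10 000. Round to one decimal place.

12.1

Standard total = 4 043 300; weights = 0.1759, 0.1542, 0.1363, 0.2956, 0.2380.
Standardized rate: 0.1759×20.2 + 0.1542×7.3 + 0.1363×7.8 + 0.2956×8.5 + 0.2380×16.1 = 12.0860 per 10 000.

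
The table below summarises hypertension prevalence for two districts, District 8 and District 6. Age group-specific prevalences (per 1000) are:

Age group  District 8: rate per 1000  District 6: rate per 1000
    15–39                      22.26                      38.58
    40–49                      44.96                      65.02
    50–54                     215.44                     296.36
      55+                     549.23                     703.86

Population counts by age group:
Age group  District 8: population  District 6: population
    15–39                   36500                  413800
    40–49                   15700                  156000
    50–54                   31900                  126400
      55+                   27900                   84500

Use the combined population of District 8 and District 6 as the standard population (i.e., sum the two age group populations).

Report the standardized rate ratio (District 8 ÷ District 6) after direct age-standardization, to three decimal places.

0.735

Combined standard total = 892700; weights = 0.5044, 0.1923, 0.1773, 0.1259.
District 8: 0.5044×22.26 + 0.1923×44.96 + 0.1773×215.44 + 0.1259×549.23 = 127.2330 per 1000.
District 6: 0.5044×38.58 + 0.1923×65.02 + 0.1773×296.36 + 0.1259×703.86 = 173.1423 per 1000.
Ratio = 127.2330 ÷ 173.1423 = 0.73485.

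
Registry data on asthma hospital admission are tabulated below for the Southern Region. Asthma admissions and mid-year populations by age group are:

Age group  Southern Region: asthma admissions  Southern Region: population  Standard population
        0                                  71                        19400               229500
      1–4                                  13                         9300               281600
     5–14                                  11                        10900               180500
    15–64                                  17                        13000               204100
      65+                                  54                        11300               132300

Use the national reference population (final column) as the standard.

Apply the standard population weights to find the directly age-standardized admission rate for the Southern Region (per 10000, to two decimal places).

22.52

Age-specific rates per 10000 for the Southern Region: 36.60, 13.98, 10.09, 13.08, 47.79.
Standard total = 1028000; weights = 0.2232, 0.2739, 0.1756, 0.1985, 0.1287.
Standardized rate: 0.2232×36.60 + 0.2739×13.98 + 0.1756×10.09 + 0.1985×13.08 + 0.1287×47.79 = 22.5179 per 10000.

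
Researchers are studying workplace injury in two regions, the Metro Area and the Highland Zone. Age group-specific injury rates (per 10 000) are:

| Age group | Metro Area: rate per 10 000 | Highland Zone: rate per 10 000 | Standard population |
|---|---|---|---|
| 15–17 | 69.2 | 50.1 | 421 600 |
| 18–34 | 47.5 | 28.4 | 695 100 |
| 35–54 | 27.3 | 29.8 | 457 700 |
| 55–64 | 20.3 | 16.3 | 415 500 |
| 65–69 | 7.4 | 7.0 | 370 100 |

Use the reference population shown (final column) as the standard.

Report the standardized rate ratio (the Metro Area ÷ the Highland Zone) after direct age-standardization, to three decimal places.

1.344

Standard total = 2 360 000; weights = 0.1786, 0.2945, 0.1939, 0.1761, 0.1568.
The Metro Area: 0.1786×69.2 + 0.2945×47.5 + 0.1939×27.3 + 0.1761×20.3 + 0.1568×7.4 = 36.3816 per 10 000.
The Highland Zone: 0.1786×50.1 + 0.2945×28.4 + 0.1939×29.8 + 0.1761×16.3 + 0.1568×7.0 = 27.0618 per 10 000.
Ratio = 36.3816 ÷ 27.0618 = 1.34439.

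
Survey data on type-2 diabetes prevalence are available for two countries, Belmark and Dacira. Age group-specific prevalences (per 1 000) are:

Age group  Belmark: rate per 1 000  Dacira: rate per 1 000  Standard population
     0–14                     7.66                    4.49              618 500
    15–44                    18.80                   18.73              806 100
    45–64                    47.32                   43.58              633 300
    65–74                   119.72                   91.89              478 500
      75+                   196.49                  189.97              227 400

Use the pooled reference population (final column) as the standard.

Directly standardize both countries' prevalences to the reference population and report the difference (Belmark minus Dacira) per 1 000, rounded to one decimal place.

Standard total = 2 763 800; weights = 0.2238, 0.2917, 0.2291, 0.1731, 0.0823.
Belmark: 0.2238×7.66 + 0.2917×18.80 + 0.2291×47.32 + 0.1731×119.72 + 0.0823×196.49 = 54.9345 per 1 000.
Dacira: 0.2238×4.49 + 0.2917×18.73 + 0.2291×43.58 + 0.1731×91.89 + 0.0823×189.97 = 47.9930 per 1 000.
Difference = 54.9345 − 47.9930 = 6.9415.

6.9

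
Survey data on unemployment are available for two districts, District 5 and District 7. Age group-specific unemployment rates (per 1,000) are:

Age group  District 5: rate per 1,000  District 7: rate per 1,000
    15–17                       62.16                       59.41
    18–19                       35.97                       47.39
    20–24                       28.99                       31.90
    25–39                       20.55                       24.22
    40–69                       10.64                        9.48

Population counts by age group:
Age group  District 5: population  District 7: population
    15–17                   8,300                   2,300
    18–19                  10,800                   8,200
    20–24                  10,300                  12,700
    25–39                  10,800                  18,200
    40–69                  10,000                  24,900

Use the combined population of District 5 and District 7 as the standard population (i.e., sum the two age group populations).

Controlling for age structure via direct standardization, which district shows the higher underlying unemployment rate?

District 7

Combined standard total = 116,500; weights = 0.0910, 0.1631, 0.1974, 0.2489, 0.2996.
District 5: 0.0910×62.16 + 0.1631×35.97 + 0.1974×28.99 + 0.2489×20.55 + 0.2996×10.64 = 25.5483 per 1,000.
District 7: 0.0910×59.41 + 0.1631×47.39 + 0.1974×31.90 + 0.2489×24.22 + 0.2996×9.48 = 28.3012 per 1,000.
The crude rates (30.50 vs 24.24) would put District 5 higher, but that reflects its age composition; once standardized to a common age structure, District 7 has the higher underlying rate.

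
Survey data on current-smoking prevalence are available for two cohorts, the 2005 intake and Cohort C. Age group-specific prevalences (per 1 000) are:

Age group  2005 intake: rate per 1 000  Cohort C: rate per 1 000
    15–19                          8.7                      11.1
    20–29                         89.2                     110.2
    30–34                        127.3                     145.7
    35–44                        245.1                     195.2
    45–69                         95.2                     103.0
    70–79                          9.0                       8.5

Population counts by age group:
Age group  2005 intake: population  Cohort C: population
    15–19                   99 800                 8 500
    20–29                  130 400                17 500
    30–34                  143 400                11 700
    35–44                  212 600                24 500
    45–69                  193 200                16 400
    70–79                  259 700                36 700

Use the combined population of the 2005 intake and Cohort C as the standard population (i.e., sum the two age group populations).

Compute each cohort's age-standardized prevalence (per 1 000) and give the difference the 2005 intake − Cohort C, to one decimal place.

Combined standard total = 1 154 400; weights = 0.0938, 0.1281, 0.1344, 0.2054, 0.1816, 0.2568.
The 2005 intake: 0.0938×8.7 + 0.1281×89.2 + 0.1344×127.3 + 0.2054×245.1 + 0.1816×95.2 + 0.2568×9.0 = 99.2843 per 1 000.
Cohort C: 0.0938×11.1 + 0.1281×110.2 + 0.1344×145.7 + 0.2054×195.2 + 0.1816×103.0 + 0.2568×8.5 = 95.7111 per 1 000.
Difference = 99.2843 − 95.7111 = 3.5732.

3.6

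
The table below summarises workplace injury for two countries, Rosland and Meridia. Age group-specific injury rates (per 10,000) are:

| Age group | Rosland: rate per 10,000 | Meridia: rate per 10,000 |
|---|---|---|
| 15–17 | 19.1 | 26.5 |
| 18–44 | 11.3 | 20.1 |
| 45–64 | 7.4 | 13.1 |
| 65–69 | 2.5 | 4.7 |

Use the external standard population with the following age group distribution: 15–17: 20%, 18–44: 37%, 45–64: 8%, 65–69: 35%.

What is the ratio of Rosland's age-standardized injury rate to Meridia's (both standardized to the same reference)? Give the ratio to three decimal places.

Standard weights: 0.20, 0.37, 0.08, 0.35.
Rosland: 0.2000×19.1 + 0.3700×11.3 + 0.0800×7.4 + 0.3500×2.5 = 9.4680 per 10,000.
Meridia: 0.2000×26.5 + 0.3700×20.1 + 0.0800×13.1 + 0.3500×4.7 = 15.4300 per 10,000.
Ratio = 9.4680 ÷ 15.4300 = 0.61361.

0.614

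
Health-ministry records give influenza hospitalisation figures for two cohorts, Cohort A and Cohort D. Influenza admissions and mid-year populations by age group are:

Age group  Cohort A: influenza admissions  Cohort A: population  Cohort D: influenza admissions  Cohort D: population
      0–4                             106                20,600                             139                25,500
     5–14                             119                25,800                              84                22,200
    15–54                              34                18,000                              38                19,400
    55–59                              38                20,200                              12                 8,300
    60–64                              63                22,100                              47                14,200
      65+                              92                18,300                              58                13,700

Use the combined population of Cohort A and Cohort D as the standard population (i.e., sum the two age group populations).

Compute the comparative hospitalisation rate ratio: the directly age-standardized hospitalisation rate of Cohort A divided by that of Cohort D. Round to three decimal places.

Age-specific rates per 100,000 for Cohort A: 514.56, 461.24, 188.89, 188.12, 285.07, 502.73.
For Cohort D: 545.10, 378.38, 195.88, 144.58, 330.99, 423.36.
Combined standard total = 228,300; weights = 0.2019, 0.2102, 0.1638, 0.1248, 0.1590, 0.1402.
Cohort A: 0.2019×514.56 + 0.2102×461.24 + 0.1638×188.89 + 0.1248×188.12 + 0.1590×285.07 + 0.1402×502.73 = 371.1000 per 100,000.
Cohort D: 0.2019×545.10 + 0.2102×378.38 + 0.1638×195.88 + 0.1248×144.58 + 0.1590×330.99 + 0.1402×423.36 = 351.7287 per 100,000.
Ratio = 371.1000 ÷ 351.7287 = 1.05507.

1.055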